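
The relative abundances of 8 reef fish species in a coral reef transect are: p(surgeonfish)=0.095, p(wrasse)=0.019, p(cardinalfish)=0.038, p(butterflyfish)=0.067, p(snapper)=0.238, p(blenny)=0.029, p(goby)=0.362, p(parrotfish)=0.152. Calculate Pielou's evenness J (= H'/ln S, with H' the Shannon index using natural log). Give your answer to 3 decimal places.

0.819

H' = −Σ pᵢ ln pᵢ = −((-0.22362) + (-0.07530) + (-0.12427) + (-0.18111) + (-0.34165) + (-0.10267) + (-0.36783) + (-0.28635)) = 1.70279 (working shown to 5 dp, full precision carried).
With S = 8 species, ln S = 2.07944, so J = 1.70279/2.07944 = 0.81887, i.e. 0.819 to 3 decimal places.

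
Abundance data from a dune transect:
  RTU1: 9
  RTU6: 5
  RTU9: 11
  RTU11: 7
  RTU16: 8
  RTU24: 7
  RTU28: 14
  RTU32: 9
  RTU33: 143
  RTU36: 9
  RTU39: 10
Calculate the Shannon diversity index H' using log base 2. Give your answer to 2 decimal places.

Total N = 9+5+11+7+8+7+14+9+143+9+10 = 232, so the proportions are 0.0388, 0.0216, 0.0474, 0.0302, 0.0345, 0.0302, 0.0603, 0.0388, 0.6164, 0.0388, 0.0431 (working shown to 4 dp, full precision carried).
Each pᵢ log₂ pᵢ term: 0.0388×(-4.6881)=-0.1819, 0.0216×(-5.5361)=-0.1193, 0.0474×(-4.3985)=-0.2086, 0.0302×(-5.0506)=-0.1524, 0.0345×(-4.8580)=-0.1675, 0.0302×(-5.0506)=-0.1524, 0.0603×(-4.0506)=-0.2444, 0.0388×(-4.6881)=-0.1819, 0.6164×(-0.6981)=-0.4303, 0.0388×(-4.6881)=-0.1819, 0.0431×(-4.5361)=-0.1955.
Sum = -2.2160, so H' = 2.22.

2.22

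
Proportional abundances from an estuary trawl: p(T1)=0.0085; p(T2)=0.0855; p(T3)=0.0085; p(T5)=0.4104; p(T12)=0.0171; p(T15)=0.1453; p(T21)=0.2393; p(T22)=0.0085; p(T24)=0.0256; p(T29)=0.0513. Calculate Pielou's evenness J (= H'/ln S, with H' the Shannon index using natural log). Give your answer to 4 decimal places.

0.7103

H' = −Σ pᵢ ln pᵢ = −((-0.040525) + (-0.210265) + (-0.040525) + (-0.365512) + (-0.069574) + (-0.280277) + (-0.342208) + (-0.040525) + (-0.093828) + (-0.152364)) = 1.635605 (working shown to 6 dp, full precision carried).
With S = 10 species, ln S = 2.302585, so J = 1.635605/2.302585 = 0.710334, i.e. 0.7103 to 4 decimal places.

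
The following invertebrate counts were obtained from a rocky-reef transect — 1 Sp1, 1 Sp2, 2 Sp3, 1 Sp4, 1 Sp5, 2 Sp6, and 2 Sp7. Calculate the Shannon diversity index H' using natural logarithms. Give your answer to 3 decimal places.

1.887

Total N = 1+1+2+1+1+2+2 = 10, so the proportions are 0.1, 0.1, 0.2, 0.1, 0.1, 0.2, 0.2 (working shown to 5 dp, full precision carried).
Each pᵢ ln pᵢ term: 0.1×(-2.30259)=-0.23026, 0.1×(-2.30259)=-0.23026, 0.2×(-1.60944)=-0.32189, 0.1×(-2.30259)=-0.23026, 0.1×(-2.30259)=-0.23026, 0.2×(-1.60944)=-0.32189, 0.2×(-1.60944)=-0.32189.
Sum = -1.88670, so H' = 1.887.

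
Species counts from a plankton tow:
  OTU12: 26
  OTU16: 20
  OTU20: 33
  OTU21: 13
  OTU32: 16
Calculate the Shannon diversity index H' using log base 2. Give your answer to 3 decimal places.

2.244

Total N = 26+20+33+13+16 = 108, so the proportions are 0.24074, 0.18519, 0.30556, 0.12037, 0.14815 (working shown to 5 dp, full precision carried).
Each pᵢ log₂ pᵢ term: 0.24074×(-2.05445)=-0.49459, 0.18519×(-2.43296)=-0.45055, 0.30556×(-1.71049)=-0.52265, 0.12037×(-3.05445)=-0.36767, 0.14815×(-2.75489)=-0.40813.
Sum = -2.24358, so H' = 2.244.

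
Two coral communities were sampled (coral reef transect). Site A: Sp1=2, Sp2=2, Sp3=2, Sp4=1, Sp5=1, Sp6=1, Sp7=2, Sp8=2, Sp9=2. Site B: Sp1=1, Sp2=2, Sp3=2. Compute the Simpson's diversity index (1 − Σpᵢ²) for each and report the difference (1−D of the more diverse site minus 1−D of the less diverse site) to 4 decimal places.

0.2400

Site A: N=15, proportions 0.133333, 0.133333, 0.133333, 0.066667, 0.066667, 0.066667, 0.133333, 0.133333, 0.133333, giving 1−D = 0.880000 (working shown to 6 dp, full precision carried).
Site B: N=5, proportions 0.2, 0.4, 0.4, giving 1−D = 0.640000.
Difference = |0.880000 − 0.640000| = 0.240000, i.e. 0.2400 to 4 decimal places.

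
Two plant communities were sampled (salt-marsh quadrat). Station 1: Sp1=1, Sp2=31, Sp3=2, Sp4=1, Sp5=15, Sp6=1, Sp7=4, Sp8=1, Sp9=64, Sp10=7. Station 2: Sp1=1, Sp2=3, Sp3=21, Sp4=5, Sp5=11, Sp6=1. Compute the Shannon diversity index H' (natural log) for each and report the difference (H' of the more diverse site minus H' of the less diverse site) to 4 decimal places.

Station 1: N=127, proportions 0.007874, 0.244094, 0.015748, 0.007874, 0.11811, 0.007874, 0.031496, 0.007874, 0.503937, 0.055118, giving H' = 1.428473 (working shown to 6 dp, full precision carried).
Station 2: N=42, proportions 0.02381, 0.071429, 0.5, 0.119048, 0.261905, 0.02381, giving H' = 1.317316.
Difference = |1.428473 − 1.317316| = 0.111157, i.e. 0.1112 to 4 decimal places.

0.1112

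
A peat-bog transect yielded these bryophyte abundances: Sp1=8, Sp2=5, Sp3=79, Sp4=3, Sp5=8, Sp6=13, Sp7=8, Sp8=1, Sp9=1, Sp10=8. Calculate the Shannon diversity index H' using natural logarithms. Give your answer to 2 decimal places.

1.49

Total N = 8+5+79+3+8+13+8+1+1+8 = 134, so the proportions are 0.0597, 0.0373, 0.5896, 0.0224, 0.0597, 0.097, 0.0597, 0.0075, 0.0075, 0.0597 (working shown to 4 dp, full precision carried).
Each pᵢ ln pᵢ term: 0.0597×(-2.8184)=-0.1683, 0.0373×(-3.2884)=-0.1227, 0.5896×(-0.5284)=-0.3115, 0.0224×(-3.7992)=-0.0851, 0.0597×(-2.8184)=-0.1683, 0.097×(-2.3329)=-0.2263, 0.0597×(-2.8184)=-0.1683, 0.0075×(-4.8978)=-0.0366, 0.0075×(-4.8978)=-0.0366, 0.0597×(-2.8184)=-0.1683.
Sum = -1.4918, so H' = 1.49.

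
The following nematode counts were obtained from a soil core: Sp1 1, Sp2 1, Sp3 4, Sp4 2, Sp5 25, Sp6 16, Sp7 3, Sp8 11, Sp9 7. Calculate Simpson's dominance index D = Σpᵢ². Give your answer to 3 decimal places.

Total N = 1+1+4+2+25+16+3+11+7 = 70, so the proportions are 0.01429, 0.01429, 0.05714, 0.02857, 0.35714, 0.22857, 0.04286, 0.15714, 0.1 (working shown to 5 dp, full precision carried).
D = 0.01429² + 0.01429² + 0.05714² + 0.02857² + 0.35714² + 0.22857² + 0.04286² + 0.15714² + 0.1² = 0.00020 + 0.00020 + 0.00327 + 0.00082 + 0.12755 + 0.05224 + 0.00184 + 0.02469 + 0.01000 = 0.22082.
To 3 decimal places, D = 0.221.

0.221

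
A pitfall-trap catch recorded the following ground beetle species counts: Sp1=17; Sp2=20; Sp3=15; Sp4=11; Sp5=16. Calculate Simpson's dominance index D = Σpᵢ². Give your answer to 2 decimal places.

Total N = 17+20+15+11+16 = 79, so the proportions are 0.2152, 0.2532, 0.1899, 0.1392, 0.2025 (working shown to 4 dp, full precision carried).
D = 0.2152² + 0.2532² + 0.1899² + 0.1392² + 0.2025² = 0.0463 + 0.0641 + 0.0361 + 0.0194 + 0.0410 = 0.2069.
To 2 decimal places, D = 0.21.

0.21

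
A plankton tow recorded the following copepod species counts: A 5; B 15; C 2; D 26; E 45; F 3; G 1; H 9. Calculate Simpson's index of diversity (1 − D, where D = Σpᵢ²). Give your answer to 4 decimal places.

Total N = 5+15+2+26+45+3+1+9 = 106, so the proportions are 0.04717, 0.141509, 0.018868, 0.245283, 0.424528, 0.028302, 0.009434, 0.084906 (working shown to 6 dp, full precision carried).
D = 0.04717² + 0.141509² + 0.018868² + 0.245283² + 0.424528² + 0.028302² + 0.009434² + 0.084906² = 0.002225 + 0.020025 + 0.000356 + 0.060164 + 0.180224 + 0.000801 + 0.000089 + 0.007209 = 0.271093.
So 1 − D = 0.728907, i.e. 0.7289 to 4 decimal places.

0.7289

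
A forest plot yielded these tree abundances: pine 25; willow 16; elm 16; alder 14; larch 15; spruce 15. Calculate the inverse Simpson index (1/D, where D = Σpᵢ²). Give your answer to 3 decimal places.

5.721

Total N = 25+16+16+14+15+15 = 101, so the proportions are 0.2475248, 0.1584158, 0.1584158, 0.1386139, 0.1485149, 0.1485149 (working shown to 7 dp, full precision carried).
D = 0.2475248² + 0.1584158² + 0.1584158² + 0.1386139² + 0.1485149² + 0.1485149² = 0.0612685 + 0.0250956 + 0.0250956 + 0.0192138 + 0.0220567 + 0.0220567 = 0.1747868.
So 1/D = 5.72126, i.e. 5.721 to 3 decimal places.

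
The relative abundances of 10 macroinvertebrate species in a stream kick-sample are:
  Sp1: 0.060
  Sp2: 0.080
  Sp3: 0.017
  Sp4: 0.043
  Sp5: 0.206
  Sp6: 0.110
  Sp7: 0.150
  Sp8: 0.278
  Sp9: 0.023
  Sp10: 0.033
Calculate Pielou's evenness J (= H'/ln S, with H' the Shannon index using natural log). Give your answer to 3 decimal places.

0.861

H' = −Σ pᵢ ln pᵢ = −((-0.16880) + (-0.20206) + (-0.06927) + (-0.13530) + (-0.32546) + (-0.24280) + (-0.28457) + (-0.35588) + (-0.08676) + (-0.11257)) = 1.98347 (working shown to 5 dp, full precision carried).
With S = 10 species, ln S = 2.30259, so J = 1.98347/2.30259 = 0.86141, i.e. 0.861 to 3 decimal places.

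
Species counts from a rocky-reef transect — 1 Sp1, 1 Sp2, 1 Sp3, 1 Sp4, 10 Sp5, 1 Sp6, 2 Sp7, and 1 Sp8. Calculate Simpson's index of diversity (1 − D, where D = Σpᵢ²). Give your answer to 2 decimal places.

Total N = 1+1+1+1+10+1+2+1 = 18, so the proportions are 0.0556, 0.0556, 0.0556, 0.0556, 0.5556, 0.0556, 0.1111, 0.0556 (working shown to 4 dp, full precision carried).
D = 0.0556² + 0.0556² + 0.0556² + 0.0556² + 0.5556² + 0.0556² + 0.1111² + 0.0556² = 0.0031 + 0.0031 + 0.0031 + 0.0031 + 0.3086 + 0.0031 + 0.0123 + 0.0031 = 0.3395.
So 1 − D = 0.6605, i.e. 0.66 to 2 decimal places.

0.66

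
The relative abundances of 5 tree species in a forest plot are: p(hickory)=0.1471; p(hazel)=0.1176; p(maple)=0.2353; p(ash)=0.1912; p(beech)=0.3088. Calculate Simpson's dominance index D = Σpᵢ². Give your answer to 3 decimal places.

0.223

D = 0.1471² + 0.1176² + 0.2353² + 0.1912² + 0.3088² = 0.02164 + 0.01383 + 0.05537 + 0.03656 + 0.09536 = 0.22275 (working shown to 5 dp, full precision carried).
To 3 decimal places, D = 0.223.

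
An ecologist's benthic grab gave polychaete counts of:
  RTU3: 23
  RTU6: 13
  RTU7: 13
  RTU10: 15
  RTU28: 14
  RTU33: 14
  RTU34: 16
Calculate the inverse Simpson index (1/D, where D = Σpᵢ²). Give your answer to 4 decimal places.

Total N = 23+13+13+15+14+14+16 = 108, so the proportions are 0.21296296, 0.12037037, 0.12037037, 0.13888889, 0.12962963, 0.12962963, 0.14814815 (working shown to 8 dp, full precision carried).
D = 0.21296296² + 0.12037037² + 0.12037037² + 0.13888889² + 0.12962963² + 0.12962963² + 0.14814815² = 0.04535322 + 0.01448903 + 0.01448903 + 0.01929012 + 0.01680384 + 0.01680384 + 0.02194787 = 0.14917695.
So 1/D = 6.703448, i.e. 6.7034 to 4 decimal places.

6.7034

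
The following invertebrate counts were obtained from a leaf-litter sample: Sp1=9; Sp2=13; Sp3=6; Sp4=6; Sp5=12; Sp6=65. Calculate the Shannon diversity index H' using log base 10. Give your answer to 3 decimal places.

0.575

Total N = 9+13+6+6+12+65 = 111, so the proportions are 0.08108, 0.11712, 0.05405, 0.05405, 0.10811, 0.58559 (working shown to 5 dp, full precision carried).
Each pᵢ log₁₀ pᵢ term: 0.08108×(-1.09108)=-0.08847, 0.11712×(-0.93138)=-0.10908, 0.05405×(-1.26717)=-0.06850, 0.05405×(-1.26717)=-0.06850, 0.10811×(-0.96614)=-0.10445, 0.58559×(-0.23241)=-0.13610.
Sum = -0.57508, so H' = 0.575.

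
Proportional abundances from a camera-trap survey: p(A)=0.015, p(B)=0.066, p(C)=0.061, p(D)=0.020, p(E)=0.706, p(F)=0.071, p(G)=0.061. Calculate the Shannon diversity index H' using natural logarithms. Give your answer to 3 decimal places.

1.095

Each pᵢ ln pᵢ term (working shown to 5 dp, full precision carried): 0.015×(-4.19971)=-0.06300, 0.066×(-2.71810)=-0.17939, 0.061×(-2.79688)=-0.17061, 0.02×(-3.91202)=-0.07824, 0.706×(-0.34814)=-0.24579, 0.071×(-2.64508)=-0.18780, 0.061×(-2.79688)=-0.17061.
Sum = -1.09544, so H' = 1.095.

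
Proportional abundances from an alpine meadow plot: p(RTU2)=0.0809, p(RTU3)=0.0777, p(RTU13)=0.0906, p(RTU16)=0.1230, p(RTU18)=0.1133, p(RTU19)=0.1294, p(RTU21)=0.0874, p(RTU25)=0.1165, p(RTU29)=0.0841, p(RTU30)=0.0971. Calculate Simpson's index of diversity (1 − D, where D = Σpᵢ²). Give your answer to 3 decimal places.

D = 0.0809² + 0.0777² + 0.0906² + 0.123² + 0.1133² + 0.1294² + 0.0874² + 0.1165² + 0.0841² + 0.0971² = 0.00654 + 0.00604 + 0.00821 + 0.01513 + 0.01284 + 0.01674 + 0.00764 + 0.01357 + 0.00707 + 0.00943 = 0.10321 (working shown to 5 dp, full precision carried).
So 1 − D = 0.89679, i.e. 0.897 to 3 decimal places.

0.897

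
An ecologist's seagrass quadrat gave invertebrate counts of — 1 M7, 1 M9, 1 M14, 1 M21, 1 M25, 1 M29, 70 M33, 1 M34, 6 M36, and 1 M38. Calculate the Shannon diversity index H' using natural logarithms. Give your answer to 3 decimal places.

0.762

Total N = 1+1+1+1+1+1+70+1+6+1 = 84, so the proportions are 0.0119, 0.0119, 0.0119, 0.0119, 0.0119, 0.0119, 0.83333, 0.0119, 0.07143, 0.0119 (working shown to 5 dp, full precision carried).
Each pᵢ ln pᵢ term: 0.0119×(-4.43082)=-0.05275, 0.0119×(-4.43082)=-0.05275, 0.0119×(-4.43082)=-0.05275, 0.0119×(-4.43082)=-0.05275, 0.0119×(-4.43082)=-0.05275, 0.0119×(-4.43082)=-0.05275, 0.83333×(-0.18232)=-0.15193, 0.0119×(-4.43082)=-0.05275, 0.07143×(-2.63906)=-0.18850, 0.0119×(-4.43082)=-0.05275.
Sum = -0.76242, so H' = 0.762.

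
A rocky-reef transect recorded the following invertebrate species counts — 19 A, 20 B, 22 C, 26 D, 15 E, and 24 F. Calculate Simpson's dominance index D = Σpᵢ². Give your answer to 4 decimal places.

0.1715

Total N = 19+20+22+26+15+24 = 126, so the proportions are 0.150794, 0.15873, 0.174603, 0.206349, 0.119048, 0.190476 (working shown to 6 dp, full precision carried).
D = 0.150794² + 0.15873² + 0.174603² + 0.206349² + 0.119048² + 0.190476² = 0.022739 + 0.025195 + 0.030486 + 0.042580 + 0.014172 + 0.036281 = 0.171454.
To 4 decimal places, D = 0.1715.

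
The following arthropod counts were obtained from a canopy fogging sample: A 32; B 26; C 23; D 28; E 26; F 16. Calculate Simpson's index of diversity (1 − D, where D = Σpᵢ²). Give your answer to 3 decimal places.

0.827

Total N = 32+26+23+28+26+16 = 151, so the proportions are 0.21192, 0.17219, 0.15232, 0.18543, 0.17219, 0.10596 (working shown to 5 dp, full precision carried).
D = 0.21192² + 0.17219² + 0.15232² + 0.18543² + 0.17219² + 0.10596² = 0.04491 + 0.02965 + 0.02320 + 0.03438 + 0.02965 + 0.01123 = 0.17302.
So 1 − D = 0.82698, i.e. 0.827 to 3 decimal places.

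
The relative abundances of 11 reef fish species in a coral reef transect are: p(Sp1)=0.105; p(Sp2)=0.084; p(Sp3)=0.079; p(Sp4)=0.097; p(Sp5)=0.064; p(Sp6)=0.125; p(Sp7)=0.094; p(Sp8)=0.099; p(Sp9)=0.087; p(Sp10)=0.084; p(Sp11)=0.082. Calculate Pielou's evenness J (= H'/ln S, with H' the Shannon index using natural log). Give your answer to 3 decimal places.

0.994

H' = −Σ pᵢ ln pᵢ = −((-0.23665) + (-0.20806) + (-0.20053) + (-0.22631) + (-0.17593) + (-0.25993) + (-0.22226) + (-0.22895) + (-0.21244) + (-0.20806) + (-0.20508)) = 2.38420 (working shown to 5 dp, full precision carried).
With S = 11 species, ln S = 2.39790, so J = 2.38420/2.39790 = 0.99429, i.e. 0.994 to 3 decimal places.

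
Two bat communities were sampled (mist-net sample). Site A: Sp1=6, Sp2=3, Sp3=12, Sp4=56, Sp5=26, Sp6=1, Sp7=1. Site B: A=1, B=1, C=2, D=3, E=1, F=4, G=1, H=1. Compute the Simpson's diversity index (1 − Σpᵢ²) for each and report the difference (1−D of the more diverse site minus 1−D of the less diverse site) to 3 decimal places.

Site A: N=105, proportions 0.05714, 0.02857, 0.11429, 0.53333, 0.24762, 0.00952, 0.00952, giving 1−D = 0.63692 (working shown to 5 dp, full precision carried).
Site B: N=14, proportions 0.07143, 0.07143, 0.14286, 0.21429, 0.07143, 0.28571, 0.07143, 0.07143, giving 1−D = 0.82653.
Difference = |0.63692 − 0.82653| = 0.18961, i.e. 0.190 to 3 decimal places.

0.190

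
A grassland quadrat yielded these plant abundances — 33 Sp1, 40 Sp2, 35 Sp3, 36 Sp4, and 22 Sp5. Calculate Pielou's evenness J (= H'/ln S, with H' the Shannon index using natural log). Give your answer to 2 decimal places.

0.99

Total N = 33+40+35+36+22 = 166, so the proportions are 0.1988, 0.241, 0.2108, 0.2169, 0.1325 (working shown to 4 dp, full precision carried).
H' = −Σ pᵢ ln pᵢ = −((-0.3211) + (-0.3429) + (-0.3282) + (-0.3315) + (-0.2678)) = 1.5916.
With S = 5 species, ln S = 1.6094, so J = 1.5916/1.6094 = 0.9889, i.e. 0.99 to 2 decimal places.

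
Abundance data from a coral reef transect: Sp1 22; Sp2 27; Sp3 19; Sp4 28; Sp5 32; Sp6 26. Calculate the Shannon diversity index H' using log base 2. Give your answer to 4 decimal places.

2.5654

Total N = 22+27+19+28+32+26 = 154, so the proportions are 0.142857, 0.175325, 0.123377, 0.181818, 0.207792, 0.168831 (working shown to 6 dp, full precision carried).
Each pᵢ log₂ pᵢ term: 0.142857×(-2.807355)=-0.401051, 0.175325×(-2.511899)=-0.440398, 0.123377×(-3.018859)=-0.372457, 0.181818×(-2.459432)=-0.447169, 0.207792×(-2.266787)=-0.471021, 0.168831×(-2.566347)=-0.433279.
Sum = -2.565375, so H' = 2.5654.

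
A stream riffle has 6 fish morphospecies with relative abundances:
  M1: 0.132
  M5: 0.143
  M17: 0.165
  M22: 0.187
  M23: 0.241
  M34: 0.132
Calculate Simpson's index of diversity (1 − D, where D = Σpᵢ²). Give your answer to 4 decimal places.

0.8244

D = 0.132² + 0.143² + 0.165² + 0.187² + 0.241² + 0.132² = 0.017424 + 0.020449 + 0.027225 + 0.034969 + 0.058081 + 0.017424 = 0.175572 (working shown to 6 dp, full precision carried).
So 1 − D = 0.824428, i.e. 0.8244 to 4 decimal places.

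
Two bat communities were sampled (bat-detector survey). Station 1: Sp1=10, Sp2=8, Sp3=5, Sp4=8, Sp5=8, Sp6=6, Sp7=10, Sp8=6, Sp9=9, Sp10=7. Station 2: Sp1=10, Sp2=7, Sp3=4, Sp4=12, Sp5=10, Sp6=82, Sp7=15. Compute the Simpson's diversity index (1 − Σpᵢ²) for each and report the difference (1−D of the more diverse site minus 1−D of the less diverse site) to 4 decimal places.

Station 1: N=77, proportions 0.12987, 0.103896, 0.064935, 0.103896, 0.103896, 0.077922, 0.12987, 0.077922, 0.116883, 0.090909, giving 1−D = 0.895598 (working shown to 6 dp, full precision carried).
Station 2: N=140, proportions 0.071429, 0.05, 0.028571, 0.085714, 0.071429, 0.585714, 0.107143, giving 1−D = 0.624592.
Difference = |0.895598 − 0.624592| = 0.271006, i.e. 0.2710 to 4 decimal places.

0.2710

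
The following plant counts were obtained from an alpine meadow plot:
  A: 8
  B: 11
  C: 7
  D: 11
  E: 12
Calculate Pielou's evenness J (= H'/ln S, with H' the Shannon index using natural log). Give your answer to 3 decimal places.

0.987

Total N = 8+11+7+11+12 = 49, so the proportions are 0.16327, 0.22449, 0.14286, 0.22449, 0.2449 (working shown to 5 dp, full precision carried).
H' = −Σ pᵢ ln pᵢ = −((-0.29590) + (-0.33537) + (-0.27799) + (-0.33537) + (-0.34455)) = 1.58918.
With S = 5 species, ln S = 1.60944, so J = 1.58918/1.60944 = 0.98741, i.e. 0.987 to 3 decimal places.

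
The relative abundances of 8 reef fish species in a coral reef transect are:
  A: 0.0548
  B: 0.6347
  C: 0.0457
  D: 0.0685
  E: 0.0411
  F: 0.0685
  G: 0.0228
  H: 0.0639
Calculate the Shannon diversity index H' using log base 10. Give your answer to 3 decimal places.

0.586

Each pᵢ log₁₀ pᵢ term (working shown to 5 dp, full precision carried): 0.0548×(-1.26122)=-0.06911, 0.6347×(-0.19743)=-0.12531, 0.0457×(-1.34008)=-0.06124, 0.0685×(-1.16431)=-0.07976, 0.0411×(-1.38616)=-0.05697, 0.0685×(-1.16431)=-0.07976, 0.0228×(-1.64207)=-0.03744, 0.0639×(-1.19450)=-0.07633.
Sum = -0.58592, so H' = 0.586.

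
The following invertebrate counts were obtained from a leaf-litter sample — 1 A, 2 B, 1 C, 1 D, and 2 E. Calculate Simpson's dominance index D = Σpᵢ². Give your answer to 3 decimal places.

Total N = 1+2+1+1+2 = 7, so the proportions are 0.14286, 0.28571, 0.14286, 0.14286, 0.28571 (working shown to 5 dp, full precision carried).
D = 0.14286² + 0.28571² + 0.14286² + 0.14286² + 0.28571² = 0.02041 + 0.08163 + 0.02041 + 0.02041 + 0.08163 = 0.22449.
To 3 decimal places, D = 0.224.

0.224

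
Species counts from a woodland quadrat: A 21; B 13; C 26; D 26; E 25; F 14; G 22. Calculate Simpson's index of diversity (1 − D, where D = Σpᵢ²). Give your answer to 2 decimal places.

Total N = 21+13+26+26+25+14+22 = 147, so the proportions are 0.1429, 0.0884, 0.1769, 0.1769, 0.1701, 0.0952, 0.1497 (working shown to 4 dp, full precision carried).
D = 0.1429² + 0.0884² + 0.1769² + 0.1769² + 0.1701² + 0.0952² + 0.1497² = 0.0204 + 0.0078 + 0.0313 + 0.0313 + 0.0289 + 0.0091 + 0.0224 = 0.1512.
So 1 − D = 0.8488, i.e. 0.85 to 2 decimal places.

0.85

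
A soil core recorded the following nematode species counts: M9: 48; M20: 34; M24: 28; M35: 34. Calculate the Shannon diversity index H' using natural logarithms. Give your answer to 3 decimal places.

Total N = 48+34+28+34 = 144, so the proportions are 0.33333, 0.23611, 0.19444, 0.23611 (working shown to 5 dp, full precision carried).
Each pᵢ ln pᵢ term: 0.33333×(-1.09861)=-0.36620, 0.23611×(-1.44345)=-0.34082, 0.19444×(-1.63761)=-0.31842, 0.23611×(-1.44345)=-0.34082.
Sum = -1.36626, so H' = 1.366.

1.366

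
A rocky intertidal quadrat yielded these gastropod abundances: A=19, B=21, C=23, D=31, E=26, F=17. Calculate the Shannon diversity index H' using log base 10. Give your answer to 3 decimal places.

0.769

Total N = 19+21+23+31+26+17 = 137, so the proportions are 0.13869, 0.15328, 0.16788, 0.22628, 0.18978, 0.12409 (working shown to 5 dp, full precision carried).
Each pᵢ log₁₀ pᵢ term: 0.13869×(-0.85797)=-0.11899, 0.15328×(-0.81450)=-0.12485, 0.16788×(-0.77499)=-0.13011, 0.22628×(-0.64536)=-0.14603, 0.18978×(-0.72175)=-0.13697, 0.12409×(-0.90627)=-0.11246.
Sum = -0.76941, so H' = 0.769.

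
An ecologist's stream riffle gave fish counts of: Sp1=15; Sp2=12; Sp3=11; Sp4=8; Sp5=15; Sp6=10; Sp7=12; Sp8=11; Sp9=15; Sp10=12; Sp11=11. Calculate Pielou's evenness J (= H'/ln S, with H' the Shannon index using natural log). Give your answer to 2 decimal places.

0.99

Total N = 15+12+11+8+15+10+12+11+15+12+11 = 132, so the proportions are 0.1136, 0.0909, 0.0833, 0.0606, 0.1136, 0.0758, 0.0909, 0.0833, 0.1136, 0.0909, 0.0833 (working shown to 4 dp, full precision carried).
H' = −Σ pᵢ ln pᵢ = −((-0.2471) + (-0.2180) + (-0.2071) + (-0.1699) + (-0.2471) + (-0.1955) + (-0.2180) + (-0.2071) + (-0.2471) + (-0.2180) + (-0.2071)) = 2.3820.
With S = 11 species, ln S = 2.3979, so J = 2.3820/2.3979 = 0.9934, i.e. 0.99 to 2 decimal places.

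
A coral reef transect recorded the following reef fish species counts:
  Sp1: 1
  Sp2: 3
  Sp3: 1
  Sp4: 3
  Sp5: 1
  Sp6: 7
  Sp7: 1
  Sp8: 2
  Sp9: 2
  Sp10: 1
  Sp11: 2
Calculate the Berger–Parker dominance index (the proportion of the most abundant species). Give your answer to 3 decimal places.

Total N = 1+3+1+3+1+7+1+2+2+1+2 = 24, so the proportions are 0.04167, 0.125, 0.04167, 0.125, 0.04167, 0.29167, 0.04167, 0.08333, 0.08333, 0.04167, 0.08333 (working shown to 5 dp, full precision carried).
The largest proportion is 0.29167, i.e. d = 0.292 to 3 decimal places.

0.292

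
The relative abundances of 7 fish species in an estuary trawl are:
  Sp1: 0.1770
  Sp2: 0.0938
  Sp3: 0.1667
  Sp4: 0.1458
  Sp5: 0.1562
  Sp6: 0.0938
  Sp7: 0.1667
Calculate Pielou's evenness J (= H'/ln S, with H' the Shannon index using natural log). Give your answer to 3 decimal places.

0.986

H' = −Σ pᵢ ln pᵢ = −((-0.30649) + (-0.22199) + (-0.29865) + (-0.28074) + (-0.29000) + (-0.22199) + (-0.29865)) = 1.91852 (working shown to 5 dp, full precision carried).
With S = 7 species, ln S = 1.94591, so J = 1.91852/1.94591 = 0.98592, i.e. 0.986 to 3 decimal places.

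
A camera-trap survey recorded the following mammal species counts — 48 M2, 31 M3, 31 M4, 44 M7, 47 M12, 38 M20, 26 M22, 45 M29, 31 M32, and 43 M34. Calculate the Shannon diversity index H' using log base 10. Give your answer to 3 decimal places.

Total N = 48+31+31+44+47+38+26+45+31+43 = 384, so the proportions are 0.125, 0.08073, 0.08073, 0.11458, 0.1224, 0.09896, 0.06771, 0.11719, 0.08073, 0.11198 (working shown to 5 dp, full precision carried).
Each pᵢ log₁₀ pᵢ term: 0.125×(-0.90309)=-0.11289, 0.08073×(-1.09297)=-0.08823, 0.08073×(-1.09297)=-0.08823, 0.11458×(-0.94088)=-0.10781, 0.1224×(-0.91223)=-0.11165, 0.09896×(-1.00455)=-0.09941, 0.06771×(-1.16936)=-0.07918, 0.11719×(-0.93112)=-0.10912, 0.08073×(-1.09297)=-0.08823, 0.11198×(-0.95086)=-0.10648.
Sum = -0.99123, so H' = 0.991.

0.991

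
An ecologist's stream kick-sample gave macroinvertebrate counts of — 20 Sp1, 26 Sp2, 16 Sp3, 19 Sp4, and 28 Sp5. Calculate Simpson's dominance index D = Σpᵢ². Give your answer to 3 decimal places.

0.208

Total N = 20+26+16+19+28 = 109, so the proportions are 0.18349, 0.23853, 0.14679, 0.17431, 0.25688 (working shown to 5 dp, full precision carried).
D = 0.18349² + 0.23853² + 0.14679² + 0.17431² + 0.25688² = 0.03367 + 0.05690 + 0.02155 + 0.03038 + 0.06599 = 0.20848.
To 3 decimal places, D = 0.208.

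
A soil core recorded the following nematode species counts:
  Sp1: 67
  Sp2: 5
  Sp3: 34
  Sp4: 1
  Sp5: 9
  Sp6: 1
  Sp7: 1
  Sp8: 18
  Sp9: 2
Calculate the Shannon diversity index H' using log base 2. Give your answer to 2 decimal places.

Total N = 67+5+34+1+9+1+1+18+2 = 138, so the proportions are 0.4855, 0.0362, 0.2464, 0.0072, 0.0652, 0.0072, 0.0072, 0.1304, 0.0145 (working shown to 4 dp, full precision carried).
Each pᵢ log₂ pᵢ term: 0.4855×(-1.0424)=-0.5061, 0.0362×(-4.7866)=-0.1734, 0.2464×(-2.0211)=-0.4979, 0.0072×(-7.1085)=-0.0515, 0.0652×(-3.9386)=-0.2569, 0.0072×(-7.1085)=-0.0515, 0.0072×(-7.1085)=-0.0515, 0.1304×(-2.9386)=-0.3833, 0.0145×(-6.1085)=-0.0885.
Sum = -2.0607, so H' = 2.06.

2.06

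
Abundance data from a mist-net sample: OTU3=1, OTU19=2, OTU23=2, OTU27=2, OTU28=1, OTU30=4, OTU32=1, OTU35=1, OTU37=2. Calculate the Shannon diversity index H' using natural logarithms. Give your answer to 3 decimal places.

2.079

Total N = 1+2+2+2+1+4+1+1+2 = 16, so the proportions are 0.0625, 0.125, 0.125, 0.125, 0.0625, 0.25, 0.0625, 0.0625, 0.125 (working shown to 5 dp, full precision carried).
Each pᵢ ln pᵢ term: 0.0625×(-2.77259)=-0.17329, 0.125×(-2.07944)=-0.25993, 0.125×(-2.07944)=-0.25993, 0.125×(-2.07944)=-0.25993, 0.0625×(-2.77259)=-0.17329, 0.25×(-1.38629)=-0.34657, 0.0625×(-2.77259)=-0.17329, 0.0625×(-2.77259)=-0.17329, 0.125×(-2.07944)=-0.25993.
Sum = -2.07944, so H' = 2.079.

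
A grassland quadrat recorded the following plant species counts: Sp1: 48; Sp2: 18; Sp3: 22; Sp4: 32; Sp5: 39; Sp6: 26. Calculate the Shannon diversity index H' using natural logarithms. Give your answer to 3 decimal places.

1.737

Total N = 48+18+22+32+39+26 = 185, so the proportions are 0.25946, 0.0973, 0.11892, 0.17297, 0.21081, 0.14054 (working shown to 5 dp, full precision carried).
Each pᵢ ln pᵢ term: 0.25946×(-1.34915)=-0.35005, 0.0973×(-2.32998)=-0.22670, 0.11892×(-2.12931)=-0.25322, 0.17297×(-1.75462)=-0.30350, 0.21081×(-1.55679)=-0.32819, 0.14054×(-1.96226)=-0.27578.
Sum = -1.73744, so H' = 1.737.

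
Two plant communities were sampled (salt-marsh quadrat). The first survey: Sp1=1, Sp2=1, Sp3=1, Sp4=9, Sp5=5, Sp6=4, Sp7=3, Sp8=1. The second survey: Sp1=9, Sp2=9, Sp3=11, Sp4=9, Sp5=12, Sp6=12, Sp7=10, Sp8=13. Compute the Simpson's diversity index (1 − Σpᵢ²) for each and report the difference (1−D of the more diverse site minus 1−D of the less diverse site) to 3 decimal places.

0.089

The first survey: N=25, proportions 0.04, 0.04, 0.04, 0.36, 0.2, 0.16, 0.12, 0.04, giving 1−D = 0.78400 (working shown to 5 dp, full precision carried).
The second survey: N=85, proportions 0.10588, 0.10588, 0.12941, 0.10588, 0.14118, 0.14118, 0.11765, 0.15294, giving 1−D = 0.87253.
Difference = |0.78400 − 0.87253| = 0.08853, i.e. 0.089 to 3 decimal places.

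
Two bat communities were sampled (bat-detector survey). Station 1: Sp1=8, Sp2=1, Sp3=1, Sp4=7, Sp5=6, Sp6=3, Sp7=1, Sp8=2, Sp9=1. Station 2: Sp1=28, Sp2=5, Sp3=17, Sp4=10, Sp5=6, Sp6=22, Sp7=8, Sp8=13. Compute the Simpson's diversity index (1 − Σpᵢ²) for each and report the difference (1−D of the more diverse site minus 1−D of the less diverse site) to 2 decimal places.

Station 1: N=30, proportions 0.2667, 0.0333, 0.0333, 0.2333, 0.2, 0.1, 0.0333, 0.0667, 0.0333, giving 1−D = 0.8156 (working shown to 4 dp, full precision carried).
Station 2: N=109, proportions 0.2569, 0.0459, 0.156, 0.0917, 0.055, 0.2018, 0.0734, 0.1193, giving 1−D = 0.8358.
Difference = |0.8156 − 0.8358| = 0.0202, i.e. 0.02 to 2 decimal places.

0.02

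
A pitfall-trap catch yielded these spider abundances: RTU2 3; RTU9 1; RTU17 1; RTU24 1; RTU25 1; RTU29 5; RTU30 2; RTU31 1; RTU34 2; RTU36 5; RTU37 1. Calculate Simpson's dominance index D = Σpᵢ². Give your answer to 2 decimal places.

0.14

Total N = 3+1+1+1+1+5+2+1+2+5+1 = 23, so the proportions are 0.1304, 0.0435, 0.0435, 0.0435, 0.0435, 0.2174, 0.087, 0.0435, 0.087, 0.2174, 0.0435 (working shown to 4 dp, full precision carried).
D = 0.1304² + 0.0435² + 0.0435² + 0.0435² + 0.0435² + 0.2174² + 0.087² + 0.0435² + 0.087² + 0.2174² + 0.0435² = 0.0170 + 0.0019 + 0.0019 + 0.0019 + 0.0019 + 0.0473 + 0.0076 + 0.0019 + 0.0076 + 0.0473 + 0.0019 = 0.1380.
To 2 decimal places, D = 0.14.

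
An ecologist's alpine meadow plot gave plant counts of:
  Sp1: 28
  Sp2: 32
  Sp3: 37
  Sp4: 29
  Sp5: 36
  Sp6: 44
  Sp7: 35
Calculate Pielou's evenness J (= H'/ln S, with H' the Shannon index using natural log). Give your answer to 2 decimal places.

0.99

Total N = 28+32+37+29+36+44+35 = 241, so the proportions are 0.1162, 0.1328, 0.1535, 0.1203, 0.1494, 0.1826, 0.1452 (working shown to 4 dp, full precision carried).
H' = −Σ pᵢ ln pᵢ = −((-0.2501) + (-0.2681) + (-0.2877) + (-0.2548) + (-0.2840) + (-0.3105) + (-0.2802)) = 1.9354.
With S = 7 species, ln S = 1.9459, so J = 1.9354/1.9459 = 0.9946, i.e. 0.99 to 2 decimal places.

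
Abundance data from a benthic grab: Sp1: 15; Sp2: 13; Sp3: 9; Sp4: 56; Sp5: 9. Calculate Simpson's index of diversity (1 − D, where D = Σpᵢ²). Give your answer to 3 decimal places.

0.645

Total N = 15+13+9+56+9 = 102, so the proportions are 0.14706, 0.12745, 0.08824, 0.54902, 0.08824 (working shown to 5 dp, full precision carried).
D = 0.14706² + 0.12745² + 0.08824² + 0.54902² + 0.08824² = 0.02163 + 0.01624 + 0.00779 + 0.30142 + 0.00779 = 0.35486.
So 1 − D = 0.64514, i.e. 0.645 to 3 decimal places.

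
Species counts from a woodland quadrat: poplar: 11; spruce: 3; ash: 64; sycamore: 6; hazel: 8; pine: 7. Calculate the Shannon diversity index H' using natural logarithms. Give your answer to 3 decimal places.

1.193

Total N = 11+3+64+6+8+7 = 99, so the proportions are 0.11111, 0.0303, 0.64646, 0.06061, 0.08081, 0.07071 (working shown to 5 dp, full precision carried).
Each pᵢ ln pᵢ term: 0.11111×(-2.19722)=-0.24414, 0.0303×(-3.49651)=-0.10595, 0.64646×(-0.43624)=-0.28201, 0.06061×(-2.80336)=-0.16990, 0.08081×(-2.51568)=-0.20329, 0.07071×(-2.64921)=-0.18732.
Sum = -1.19261, so H' = 1.193.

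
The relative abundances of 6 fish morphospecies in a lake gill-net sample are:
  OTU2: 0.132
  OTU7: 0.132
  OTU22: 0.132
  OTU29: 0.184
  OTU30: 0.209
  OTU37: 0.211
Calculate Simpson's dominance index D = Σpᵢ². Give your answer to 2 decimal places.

D = 0.132² + 0.132² + 0.132² + 0.184² + 0.209² + 0.211² = 0.0174 + 0.0174 + 0.0174 + 0.0339 + 0.0437 + 0.0445 = 0.1743 (working shown to 4 dp, full precision carried).
To 2 decimal places, D = 0.17.

0.17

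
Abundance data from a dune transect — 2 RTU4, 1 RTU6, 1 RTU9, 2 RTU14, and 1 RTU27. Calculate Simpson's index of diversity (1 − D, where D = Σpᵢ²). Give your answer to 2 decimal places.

0.78

Total N = 2+1+1+2+1 = 7, so the proportions are 0.2857, 0.1429, 0.1429, 0.2857, 0.1429 (working shown to 4 dp, full precision carried).
D = 0.2857² + 0.1429² + 0.1429² + 0.2857² + 0.1429² = 0.0816 + 0.0204 + 0.0204 + 0.0816 + 0.0204 = 0.2245.
So 1 − D = 0.7755, i.e. 0.78 to 2 decimal places.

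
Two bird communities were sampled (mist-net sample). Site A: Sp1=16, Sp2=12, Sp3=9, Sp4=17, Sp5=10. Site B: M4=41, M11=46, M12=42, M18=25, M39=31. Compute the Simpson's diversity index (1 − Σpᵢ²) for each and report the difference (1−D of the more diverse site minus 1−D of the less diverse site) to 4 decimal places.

0.0036

Site A: N=64, proportions 0.25, 0.1875, 0.140625, 0.265625, 0.15625, giving 1−D = 0.787598 (working shown to 6 dp, full precision carried).
Site B: N=185, proportions 0.221622, 0.248649, 0.227027, 0.135135, 0.167568, giving 1−D = 0.791176.
Difference = |0.787598 − 0.791176| = 0.003578, i.e. 0.0036 to 4 decimal places.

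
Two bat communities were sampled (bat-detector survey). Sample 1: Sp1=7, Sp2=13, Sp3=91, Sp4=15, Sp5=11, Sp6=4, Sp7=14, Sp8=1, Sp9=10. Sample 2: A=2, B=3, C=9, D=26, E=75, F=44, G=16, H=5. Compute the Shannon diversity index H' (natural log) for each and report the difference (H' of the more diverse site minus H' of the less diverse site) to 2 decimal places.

Sample 1: N=166, proportions 0.0421687, 0.0783133, 0.5481928, 0.0903614, 0.0662651, 0.0240964, 0.0843373, 0.0060241, 0.060241, giving H' = 1.5579555 (working shown to 7 dp, full precision carried).
Sample 2: N=180, proportions 0.0111111, 0.0166667, 0.05, 0.1444444, 0.4166667, 0.2444444, 0.0888889, 0.0277778, giving H' = 1.5713334.
Difference = |1.5579555 − 1.5713334| = 0.0133779, i.e. 0.01 to 2 decimal places.

0.01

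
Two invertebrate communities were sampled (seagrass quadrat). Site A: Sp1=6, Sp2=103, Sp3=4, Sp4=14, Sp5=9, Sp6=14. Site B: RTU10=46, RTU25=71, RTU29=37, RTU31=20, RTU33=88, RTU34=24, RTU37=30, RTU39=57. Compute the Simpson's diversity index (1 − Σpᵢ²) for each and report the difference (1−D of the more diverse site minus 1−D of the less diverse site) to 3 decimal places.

0.341

Site A: N=150, proportions 0.04, 0.686667, 0.026667, 0.093333, 0.06, 0.093333, giving 1−D = 0.505156 (working shown to 6 dp, full precision carried).
Site B: N=373, proportions 0.123324, 0.190349, 0.099196, 0.053619, 0.235925, 0.064343, 0.080429, 0.152815, giving 1−D = 0.846222.
Difference = |0.505156 − 0.846222| = 0.341066, i.e. 0.341 to 3 decimal places.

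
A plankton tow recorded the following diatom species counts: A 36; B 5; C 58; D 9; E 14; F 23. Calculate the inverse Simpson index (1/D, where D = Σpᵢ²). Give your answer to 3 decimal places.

3.829

Total N = 36+5+58+9+14+23 = 145, so the proportions are 0.2482759, 0.0344828, 0.4, 0.062069, 0.0965517, 0.1586207 (working shown to 7 dp, full precision carried).
D = 0.2482759² + 0.0344828² + 0.4² + 0.062069² + 0.0965517² + 0.1586207² = 0.0616409 + 0.0011891 + 0.1600000 + 0.0038526 + 0.0093222 + 0.0251605 = 0.2611653.
So 1/D = 3.82899, i.e. 3.829 to 3 decimal places.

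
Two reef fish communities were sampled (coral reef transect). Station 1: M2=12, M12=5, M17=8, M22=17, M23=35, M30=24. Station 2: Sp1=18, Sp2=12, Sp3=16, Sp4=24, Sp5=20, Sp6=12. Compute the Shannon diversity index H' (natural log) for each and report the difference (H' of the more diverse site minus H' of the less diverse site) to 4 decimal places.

0.1487

Station 1: N=101, proportions 0.118812, 0.049505, 0.079208, 0.168317, 0.346535, 0.237624, giving H' = 1.611391 (working shown to 6 dp, full precision carried).
Station 2: N=102, proportions 0.176471, 0.117647, 0.156863, 0.235294, 0.196078, 0.117647, giving H' = 1.760132.
Difference = |1.611391 − 1.760132| = 0.148741, i.e. 0.1487 to 4 decimal places.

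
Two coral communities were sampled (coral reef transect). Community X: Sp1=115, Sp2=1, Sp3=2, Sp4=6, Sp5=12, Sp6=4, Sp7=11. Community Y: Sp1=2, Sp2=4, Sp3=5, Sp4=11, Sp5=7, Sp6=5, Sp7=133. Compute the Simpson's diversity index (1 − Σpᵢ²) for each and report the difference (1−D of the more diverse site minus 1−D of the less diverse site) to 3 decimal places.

0.049

Community X: N=151, proportions 0.76159, 0.00662, 0.01325, 0.03974, 0.07947, 0.02649, 0.07285, giving 1−D = 0.40586 (working shown to 5 dp, full precision carried).
Community Y: N=167, proportions 0.01198, 0.02395, 0.02994, 0.06587, 0.04192, 0.02994, 0.79641, giving 1−D = 0.35713.
Difference = |0.40586 − 0.35713| = 0.04873, i.e. 0.049 to 3 decimal places.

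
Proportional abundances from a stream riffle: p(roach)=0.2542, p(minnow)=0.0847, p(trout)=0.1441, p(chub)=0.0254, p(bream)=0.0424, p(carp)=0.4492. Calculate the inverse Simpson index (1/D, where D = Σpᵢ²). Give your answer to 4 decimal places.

3.3695

D = 0.2542² + 0.0847² + 0.1441² + 0.0254² + 0.0424² + 0.4492² = 0.06461764 + 0.00717409 + 0.02076481 + 0.00064516 + 0.00179776 + 0.20178064 = 0.29678010 (working shown to 8 dp, full precision carried).
So 1/D = 3.369498, i.e. 3.3695 to 4 decimal places.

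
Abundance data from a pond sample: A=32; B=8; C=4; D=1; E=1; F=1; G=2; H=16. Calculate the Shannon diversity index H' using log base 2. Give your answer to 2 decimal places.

2.05

Total N = 32+8+4+1+1+1+2+16 = 65, so the proportions are 0.4923, 0.1231, 0.0615, 0.0154, 0.0154, 0.0154, 0.0308, 0.2462 (working shown to 4 dp, full precision carried).
Each pᵢ log₂ pᵢ term: 0.4923×(-1.0224)=-0.5033, 0.1231×(-3.0224)=-0.3720, 0.0615×(-4.0224)=-0.2475, 0.0154×(-6.0224)=-0.0927, 0.0154×(-6.0224)=-0.0927, 0.0154×(-6.0224)=-0.0927, 0.0308×(-5.0224)=-0.1545, 0.2462×(-2.0224)=-0.4978.
Sum = -2.0531, so H' = 2.05.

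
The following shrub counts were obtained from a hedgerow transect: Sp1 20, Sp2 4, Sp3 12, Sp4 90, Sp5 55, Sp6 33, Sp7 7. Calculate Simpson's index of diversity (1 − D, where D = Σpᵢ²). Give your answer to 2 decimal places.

0.74

Total N = 20+4+12+90+55+33+7 = 221, so the proportions are 0.0905, 0.0181, 0.0543, 0.4072, 0.2489, 0.1493, 0.0317 (working shown to 4 dp, full precision carried).
D = 0.0905² + 0.0181² + 0.0543² + 0.4072² + 0.2489² + 0.1493² + 0.0317² = 0.0082 + 0.0003 + 0.0029 + 0.1658 + 0.0619 + 0.0223 + 0.0010 = 0.2625.
So 1 − D = 0.7375, i.e. 0.74 to 2 decimal places.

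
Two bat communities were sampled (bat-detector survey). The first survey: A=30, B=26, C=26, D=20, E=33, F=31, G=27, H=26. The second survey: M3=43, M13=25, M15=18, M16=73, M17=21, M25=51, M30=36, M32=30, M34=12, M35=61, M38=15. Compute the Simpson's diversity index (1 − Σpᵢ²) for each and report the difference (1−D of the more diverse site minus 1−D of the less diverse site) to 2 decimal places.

0.01

The first survey: N=219, proportions 0.13699, 0.11872, 0.11872, 0.09132, 0.15068, 0.14155, 0.12329, 0.11872, giving 1−D = 0.87267 (working shown to 5 dp, full precision carried).
The second survey: N=385, proportions 0.11169, 0.06494, 0.04675, 0.18961, 0.05455, 0.13247, 0.09351, 0.07792, 0.03117, 0.15844, 0.03896, giving 1−D = 0.88224.
Difference = |0.87267 − 0.88224| = 0.00957, i.e. 0.01 to 2 decimal places.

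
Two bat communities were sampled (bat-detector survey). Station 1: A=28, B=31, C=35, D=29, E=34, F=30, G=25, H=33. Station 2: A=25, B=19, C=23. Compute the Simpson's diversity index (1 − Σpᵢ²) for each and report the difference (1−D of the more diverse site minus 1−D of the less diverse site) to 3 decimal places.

Station 1: N=245, proportions 0.11429, 0.12653, 0.14286, 0.11837, 0.13878, 0.12245, 0.10204, 0.13469, giving 1−D = 0.87370 (working shown to 5 dp, full precision carried).
Station 2: N=67, proportions 0.37313, 0.28358, 0.34328, giving 1−D = 0.66251.
Difference = |0.87370 − 0.66251| = 0.21119, i.e. 0.211 to 3 decimal places.

0.211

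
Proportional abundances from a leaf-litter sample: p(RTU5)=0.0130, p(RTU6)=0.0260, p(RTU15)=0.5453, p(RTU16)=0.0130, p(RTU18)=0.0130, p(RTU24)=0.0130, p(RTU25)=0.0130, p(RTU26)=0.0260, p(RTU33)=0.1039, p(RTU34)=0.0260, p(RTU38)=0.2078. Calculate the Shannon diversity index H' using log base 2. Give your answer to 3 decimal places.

2.105

Each pᵢ log₂ pᵢ term (working shown to 5 dp, full precision carried): 0.013×(-6.26534)=-0.08145, 0.026×(-5.26534)=-0.13690, 0.5453×(-0.87488)=-0.47707, 0.013×(-6.26534)=-0.08145, 0.013×(-6.26534)=-0.08145, 0.013×(-6.26534)=-0.08145, 0.013×(-6.26534)=-0.08145, 0.026×(-5.26534)=-0.13690, 0.1039×(-3.26673)=-0.33941, 0.026×(-5.26534)=-0.13690, 0.2078×(-2.26673)=-0.47103.
Sum = -2.10546, so H' = 2.105.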